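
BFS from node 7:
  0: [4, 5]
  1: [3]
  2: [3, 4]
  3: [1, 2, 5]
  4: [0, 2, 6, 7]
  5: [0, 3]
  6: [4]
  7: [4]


Visit 7, enqueue [4]
Visit 4, enqueue [0, 2, 6]
Visit 0, enqueue [5]
Visit 2, enqueue [3]
Visit 6, enqueue []
Visit 5, enqueue []
Visit 3, enqueue [1]
Visit 1, enqueue []

BFS order: [7, 4, 0, 2, 6, 5, 3, 1]


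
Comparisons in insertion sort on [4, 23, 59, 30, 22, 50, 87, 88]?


Algorithm: insertion sort
Input: [4, 23, 59, 30, 22, 50, 87, 88]
Sorted: [4, 22, 23, 30, 50, 59, 87, 88]

12


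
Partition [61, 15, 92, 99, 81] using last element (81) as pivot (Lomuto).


Pivot: 81
  61 <= 81: advance i (no swap)
  15 <= 81: advance i (no swap)
Place pivot at 2: [61, 15, 81, 99, 92]

Partitioned: [61, 15, 81, 99, 92]


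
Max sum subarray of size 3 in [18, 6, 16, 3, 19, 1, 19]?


[0:3]: 40
[1:4]: 25
[2:5]: 38
[3:6]: 23
[4:7]: 39

Max: 40 at [0:3]


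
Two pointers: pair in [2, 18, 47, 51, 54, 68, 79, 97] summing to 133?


lo=0(2)+hi=7(97)=99
lo=1(18)+hi=7(97)=115
lo=2(47)+hi=7(97)=144
lo=2(47)+hi=6(79)=126
lo=3(51)+hi=6(79)=130
lo=4(54)+hi=6(79)=133

Yes: 54+79=133


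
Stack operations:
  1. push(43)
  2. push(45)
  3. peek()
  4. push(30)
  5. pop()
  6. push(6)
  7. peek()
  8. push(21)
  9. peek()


push(43) -> [43]
push(45) -> [43, 45]
peek()->45
push(30) -> [43, 45, 30]
pop()->30, [43, 45]
push(6) -> [43, 45, 6]
peek()->6
push(21) -> [43, 45, 6, 21]
peek()->21

Final stack: [43, 45, 6, 21]


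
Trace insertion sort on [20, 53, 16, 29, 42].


Initial: [20, 53, 16, 29, 42]
Insert 53: [20, 53, 16, 29, 42]
Insert 16: [16, 20, 53, 29, 42]
Insert 29: [16, 20, 29, 53, 42]
Insert 42: [16, 20, 29, 42, 53]

Sorted: [16, 20, 29, 42, 53]


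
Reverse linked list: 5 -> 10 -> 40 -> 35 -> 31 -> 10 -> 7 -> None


Step 1: curr=5, set curr.next=prev(None) | reversed so far: 5
Step 2: curr=10, set curr.next=prev(5) | reversed so far: 10 -> 5
Step 3: curr=40, set curr.next=prev(10) | reversed so far: 40 -> 10 -> 5
Step 4: curr=35, set curr.next=prev(40) | reversed so far: 35 -> 40 -> 10 -> 5
Step 5: curr=31, set curr.next=prev(35) | reversed so far: 31 -> 35 -> 40 -> 10 -> 5
Step 6: curr=10, set curr.next=prev(31) | reversed so far: 10 -> 31 -> 35 -> 40 -> 10 -> 5
Step 7: curr=7, set curr.next=prev(10) | reversed so far: 7 -> 10 -> 31 -> 35 -> 40 -> 10 -> 5

7 -> 10 -> 31 -> 35 -> 40 -> 10 -> 5 -> None


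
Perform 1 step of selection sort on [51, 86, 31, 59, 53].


Initial: [51, 86, 31, 59, 53]
Step 1: min=31 at 2
  Swap: [31, 86, 51, 59, 53]

After 1 step: [31, 86, 51, 59, 53]


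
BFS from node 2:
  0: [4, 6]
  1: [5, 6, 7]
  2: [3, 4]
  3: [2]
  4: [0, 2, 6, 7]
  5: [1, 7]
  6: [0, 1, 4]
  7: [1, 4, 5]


Visit 2, enqueue [3, 4]
Visit 3, enqueue []
Visit 4, enqueue [0, 6, 7]
Visit 0, enqueue []
Visit 6, enqueue [1]
Visit 7, enqueue [5]
Visit 1, enqueue []
Visit 5, enqueue []

BFS order: [2, 3, 4, 0, 6, 7, 1, 5]


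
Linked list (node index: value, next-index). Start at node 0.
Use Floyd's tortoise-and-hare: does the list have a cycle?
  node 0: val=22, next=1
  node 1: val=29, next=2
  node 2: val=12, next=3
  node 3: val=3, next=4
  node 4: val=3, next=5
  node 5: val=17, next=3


Floyd's tortoise (slow, +1) and hare (fast, +2):
  init: slow=0, fast=0
  step 1: slow=1, fast=2
  step 2: slow=2, fast=4
  step 3: slow=3, fast=3
  slow == fast at node 3: cycle detected

Cycle: yes


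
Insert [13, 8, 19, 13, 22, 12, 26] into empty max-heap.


Insert 13: [13]
Insert 8: [13, 8]
Insert 19: [19, 8, 13]
Insert 13: [19, 13, 13, 8]
Insert 22: [22, 19, 13, 8, 13]
Insert 12: [22, 19, 13, 8, 13, 12]
Insert 26: [26, 19, 22, 8, 13, 12, 13]

Final heap: [26, 19, 22, 8, 13, 12, 13]


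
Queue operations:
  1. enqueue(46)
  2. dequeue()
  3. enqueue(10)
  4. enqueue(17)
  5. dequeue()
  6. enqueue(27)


enqueue(46) -> [46]
dequeue()->46, []
enqueue(10) -> [10]
enqueue(17) -> [10, 17]
dequeue()->10, [17]
enqueue(27) -> [17, 27]

Final queue: [17, 27]


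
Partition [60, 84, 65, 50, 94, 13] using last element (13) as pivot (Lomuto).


Pivot: 13
Place pivot at 0: [13, 84, 65, 50, 94, 60]

Partitioned: [13, 84, 65, 50, 94, 60]


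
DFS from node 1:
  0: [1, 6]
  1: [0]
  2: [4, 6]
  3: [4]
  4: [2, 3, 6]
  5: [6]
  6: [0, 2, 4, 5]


Visit 1, push [0]
Visit 0, push [6]
Visit 6, push [5, 4, 2]
Visit 2, push [4]
Visit 4, push [3]
Visit 3, push []
Visit 5, push []

DFS order: [1, 0, 6, 2, 4, 3, 5]


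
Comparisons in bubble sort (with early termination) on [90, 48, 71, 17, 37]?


Algorithm: bubble sort (with early termination)
Input: [90, 48, 71, 17, 37]
Sorted: [17, 37, 48, 71, 90]

10


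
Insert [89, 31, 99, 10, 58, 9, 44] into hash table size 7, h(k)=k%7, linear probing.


Insert 89: h=5 -> slot 5
Insert 31: h=3 -> slot 3
Insert 99: h=1 -> slot 1
Insert 10: h=3, 1 probes -> slot 4
Insert 58: h=2 -> slot 2
Insert 9: h=2, 4 probes -> slot 6
Insert 44: h=2, 5 probes -> slot 0

Table: [44, 99, 58, 31, 10, 89, 9]


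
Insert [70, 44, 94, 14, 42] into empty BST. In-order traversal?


Insert 70: root
Insert 44: L from 70
Insert 94: R from 70
Insert 14: L from 70 -> L from 44
Insert 42: L from 70 -> L from 44 -> R from 14

In-order: [14, 42, 44, 70, 94]


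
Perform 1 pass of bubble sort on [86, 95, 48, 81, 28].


Initial: [86, 95, 48, 81, 28]
Pass 1: [86, 48, 81, 28, 95] (3 swaps)

After 1 pass: [86, 48, 81, 28, 95]


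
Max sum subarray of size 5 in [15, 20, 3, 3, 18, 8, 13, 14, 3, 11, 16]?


[0:5]: 59
[1:6]: 52
[2:7]: 45
[3:8]: 56
[4:9]: 56
[5:10]: 49
[6:11]: 57

Max: 59 at [0:5]


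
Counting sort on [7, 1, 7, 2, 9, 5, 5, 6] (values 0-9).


Input: [7, 1, 7, 2, 9, 5, 5, 6]
Counts: [0, 1, 1, 0, 0, 2, 1, 2, 0, 1]

Sorted: [1, 2, 5, 5, 6, 7, 7, 9]


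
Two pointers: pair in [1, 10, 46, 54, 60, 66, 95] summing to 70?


lo=0(1)+hi=6(95)=96
lo=0(1)+hi=5(66)=67
lo=1(10)+hi=5(66)=76
lo=1(10)+hi=4(60)=70

Yes: 10+60=70


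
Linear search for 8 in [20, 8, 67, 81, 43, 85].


i=0: 20!=8
i=1: 8==8 found!

Found at 1, 2 comps


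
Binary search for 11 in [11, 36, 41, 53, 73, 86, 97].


Step 1: lo=0, hi=6, mid=3, val=53
Step 2: lo=0, hi=2, mid=1, val=36
Step 3: lo=0, hi=0, mid=0, val=11

Found at index 0


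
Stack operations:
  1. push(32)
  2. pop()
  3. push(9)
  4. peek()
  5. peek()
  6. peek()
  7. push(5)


push(32) -> [32]
pop()->32, []
push(9) -> [9]
peek()->9
peek()->9
peek()->9
push(5) -> [9, 5]

Final stack: [9, 5]


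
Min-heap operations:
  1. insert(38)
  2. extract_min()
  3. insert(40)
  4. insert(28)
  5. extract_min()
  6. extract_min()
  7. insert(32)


insert(38) -> [38]
extract_min()->38, []
insert(40) -> [40]
insert(28) -> [28, 40]
extract_min()->28, [40]
extract_min()->40, []
insert(32) -> [32]

Final heap: [32]


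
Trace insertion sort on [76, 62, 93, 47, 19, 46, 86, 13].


Initial: [76, 62, 93, 47, 19, 46, 86, 13]
Insert 62: [62, 76, 93, 47, 19, 46, 86, 13]
Insert 93: [62, 76, 93, 47, 19, 46, 86, 13]
Insert 47: [47, 62, 76, 93, 19, 46, 86, 13]
Insert 19: [19, 47, 62, 76, 93, 46, 86, 13]
Insert 46: [19, 46, 47, 62, 76, 93, 86, 13]
Insert 86: [19, 46, 47, 62, 76, 86, 93, 13]
Insert 13: [13, 19, 46, 47, 62, 76, 86, 93]

Sorted: [13, 19, 46, 47, 62, 76, 86, 93]


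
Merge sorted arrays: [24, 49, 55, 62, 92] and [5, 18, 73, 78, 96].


Take 5 from B
Take 18 from B
Take 24 from A
Take 49 from A
Take 55 from A
Take 62 from A
Take 73 from B
Take 78 from B
Take 92 from A

Merged: [5, 18, 24, 49, 55, 62, 73, 78, 92, 96]


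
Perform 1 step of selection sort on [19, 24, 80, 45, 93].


Initial: [19, 24, 80, 45, 93]
Step 1: min=19 at 0
  Swap: [19, 24, 80, 45, 93]

After 1 step: [19, 24, 80, 45, 93]


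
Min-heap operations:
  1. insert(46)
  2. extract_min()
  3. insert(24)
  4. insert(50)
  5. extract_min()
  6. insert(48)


insert(46) -> [46]
extract_min()->46, []
insert(24) -> [24]
insert(50) -> [24, 50]
extract_min()->24, [50]
insert(48) -> [48, 50]

Final heap: [48, 50]


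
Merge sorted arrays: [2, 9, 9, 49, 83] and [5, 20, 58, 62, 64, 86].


Take 2 from A
Take 5 from B
Take 9 from A
Take 9 from A
Take 20 from B
Take 49 from A
Take 58 from B
Take 62 from B
Take 64 from B
Take 83 from A

Merged: [2, 5, 9, 9, 20, 49, 58, 62, 64, 83, 86]


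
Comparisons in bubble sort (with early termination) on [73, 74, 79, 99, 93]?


Algorithm: bubble sort (with early termination)
Input: [73, 74, 79, 99, 93]
Sorted: [73, 74, 79, 93, 99]

7


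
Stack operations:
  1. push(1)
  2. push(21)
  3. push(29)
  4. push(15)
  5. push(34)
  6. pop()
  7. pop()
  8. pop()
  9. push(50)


push(1) -> [1]
push(21) -> [1, 21]
push(29) -> [1, 21, 29]
push(15) -> [1, 21, 29, 15]
push(34) -> [1, 21, 29, 15, 34]
pop()->34, [1, 21, 29, 15]
pop()->15, [1, 21, 29]
pop()->29, [1, 21]
push(50) -> [1, 21, 50]

Final stack: [1, 21, 50]


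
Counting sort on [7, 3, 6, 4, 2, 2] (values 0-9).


Input: [7, 3, 6, 4, 2, 2]
Counts: [0, 0, 2, 1, 1, 0, 1, 1, 0, 0]

Sorted: [2, 2, 3, 4, 6, 7]


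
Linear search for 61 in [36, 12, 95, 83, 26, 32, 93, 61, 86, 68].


i=0: 36!=61
i=1: 12!=61
i=2: 95!=61
i=3: 83!=61
i=4: 26!=61
i=5: 32!=61
i=6: 93!=61
i=7: 61==61 found!

Found at 7, 8 comps


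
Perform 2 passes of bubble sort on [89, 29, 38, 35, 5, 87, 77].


Initial: [89, 29, 38, 35, 5, 87, 77]
Pass 1: [29, 38, 35, 5, 87, 77, 89] (6 swaps)
Pass 2: [29, 35, 5, 38, 77, 87, 89] (3 swaps)

After 2 passes: [29, 35, 5, 38, 77, 87, 89]


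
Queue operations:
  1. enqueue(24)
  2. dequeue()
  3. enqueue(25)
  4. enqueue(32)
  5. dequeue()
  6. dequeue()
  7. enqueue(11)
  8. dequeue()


enqueue(24) -> [24]
dequeue()->24, []
enqueue(25) -> [25]
enqueue(32) -> [25, 32]
dequeue()->25, [32]
dequeue()->32, []
enqueue(11) -> [11]
dequeue()->11, []

Final queue: []


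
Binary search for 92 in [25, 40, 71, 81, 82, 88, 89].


Step 1: lo=0, hi=6, mid=3, val=81
Step 2: lo=4, hi=6, mid=5, val=88
Step 3: lo=6, hi=6, mid=6, val=89

Not found


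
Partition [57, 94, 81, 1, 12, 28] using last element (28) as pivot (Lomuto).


Pivot: 28
  1 <= 28: swap -> [1, 94, 81, 57, 12, 28]
  12 <= 28: swap -> [1, 12, 81, 57, 94, 28]
Place pivot at 2: [1, 12, 28, 57, 94, 81]

Partitioned: [1, 12, 28, 57, 94, 81]


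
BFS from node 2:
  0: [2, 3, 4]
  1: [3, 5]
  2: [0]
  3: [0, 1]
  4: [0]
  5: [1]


Visit 2, enqueue [0]
Visit 0, enqueue [3, 4]
Visit 3, enqueue [1]
Visit 4, enqueue []
Visit 1, enqueue [5]
Visit 5, enqueue []

BFS order: [2, 0, 3, 4, 1, 5]


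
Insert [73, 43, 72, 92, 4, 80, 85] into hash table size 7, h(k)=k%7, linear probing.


Insert 73: h=3 -> slot 3
Insert 43: h=1 -> slot 1
Insert 72: h=2 -> slot 2
Insert 92: h=1, 3 probes -> slot 4
Insert 4: h=4, 1 probes -> slot 5
Insert 80: h=3, 3 probes -> slot 6
Insert 85: h=1, 6 probes -> slot 0

Table: [85, 43, 72, 73, 92, 4, 80]


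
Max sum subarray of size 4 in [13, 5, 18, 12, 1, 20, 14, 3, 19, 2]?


[0:4]: 48
[1:5]: 36
[2:6]: 51
[3:7]: 47
[4:8]: 38
[5:9]: 56
[6:10]: 38

Max: 56 at [5:9]


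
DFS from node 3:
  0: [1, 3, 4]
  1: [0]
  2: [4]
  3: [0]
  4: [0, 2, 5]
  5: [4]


Visit 3, push [0]
Visit 0, push [4, 1]
Visit 1, push []
Visit 4, push [5, 2]
Visit 2, push []
Visit 5, push []

DFS order: [3, 0, 1, 4, 2, 5]


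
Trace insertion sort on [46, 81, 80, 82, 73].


Initial: [46, 81, 80, 82, 73]
Insert 81: [46, 81, 80, 82, 73]
Insert 80: [46, 80, 81, 82, 73]
Insert 82: [46, 80, 81, 82, 73]
Insert 73: [46, 73, 80, 81, 82]

Sorted: [46, 73, 80, 81, 82]


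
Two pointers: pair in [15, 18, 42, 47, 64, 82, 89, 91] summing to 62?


lo=0(15)+hi=7(91)=106
lo=0(15)+hi=6(89)=104
lo=0(15)+hi=5(82)=97
lo=0(15)+hi=4(64)=79
lo=0(15)+hi=3(47)=62

Yes: 15+47=62


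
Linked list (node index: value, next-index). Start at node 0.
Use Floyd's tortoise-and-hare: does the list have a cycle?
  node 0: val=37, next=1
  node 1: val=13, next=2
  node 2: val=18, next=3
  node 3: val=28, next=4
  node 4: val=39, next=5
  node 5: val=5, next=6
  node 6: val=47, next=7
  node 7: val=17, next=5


Floyd's tortoise (slow, +1) and hare (fast, +2):
  init: slow=0, fast=0
  step 1: slow=1, fast=2
  step 2: slow=2, fast=4
  step 3: slow=3, fast=6
  step 4: slow=4, fast=5
  step 5: slow=5, fast=7
  step 6: slow=6, fast=6
  slow == fast at node 6: cycle detected

Cycle: yes


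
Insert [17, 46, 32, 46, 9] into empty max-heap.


Insert 17: [17]
Insert 46: [46, 17]
Insert 32: [46, 17, 32]
Insert 46: [46, 46, 32, 17]
Insert 9: [46, 46, 32, 17, 9]

Final heap: [46, 46, 32, 17, 9]


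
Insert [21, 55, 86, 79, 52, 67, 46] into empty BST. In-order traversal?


Insert 21: root
Insert 55: R from 21
Insert 86: R from 21 -> R from 55
Insert 79: R from 21 -> R from 55 -> L from 86
Insert 52: R from 21 -> L from 55
Insert 67: R from 21 -> R from 55 -> L from 86 -> L from 79
Insert 46: R from 21 -> L from 55 -> L from 52

In-order: [21, 46, 52, 55, 67, 79, 86]


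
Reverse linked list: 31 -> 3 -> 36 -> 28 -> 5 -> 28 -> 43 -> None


Step 1: curr=31, set curr.next=prev(None) | reversed so far: 31
Step 2: curr=3, set curr.next=prev(31) | reversed so far: 3 -> 31
Step 3: curr=36, set curr.next=prev(3) | reversed so far: 36 -> 3 -> 31
Step 4: curr=28, set curr.next=prev(36) | reversed so far: 28 -> 36 -> 3 -> 31
Step 5: curr=5, set curr.next=prev(28) | reversed so far: 5 -> 28 -> 36 -> 3 -> 31
Step 6: curr=28, set curr.next=prev(5) | reversed so far: 28 -> 5 -> 28 -> 36 -> 3 -> 31
Step 7: curr=43, set curr.next=prev(28) | reversed so far: 43 -> 28 -> 5 -> 28 -> 36 -> 3 -> 31

43 -> 28 -> 5 -> 28 -> 36 -> 3 -> 31 -> None


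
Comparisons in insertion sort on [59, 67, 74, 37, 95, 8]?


Algorithm: insertion sort
Input: [59, 67, 74, 37, 95, 8]
Sorted: [8, 37, 59, 67, 74, 95]

11


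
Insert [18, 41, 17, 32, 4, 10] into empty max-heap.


Insert 18: [18]
Insert 41: [41, 18]
Insert 17: [41, 18, 17]
Insert 32: [41, 32, 17, 18]
Insert 4: [41, 32, 17, 18, 4]
Insert 10: [41, 32, 17, 18, 4, 10]

Final heap: [41, 32, 17, 18, 4, 10]


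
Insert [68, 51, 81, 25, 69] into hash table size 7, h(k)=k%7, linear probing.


Insert 68: h=5 -> slot 5
Insert 51: h=2 -> slot 2
Insert 81: h=4 -> slot 4
Insert 25: h=4, 2 probes -> slot 6
Insert 69: h=6, 1 probes -> slot 0

Table: [69, None, 51, None, 81, 68, 25]


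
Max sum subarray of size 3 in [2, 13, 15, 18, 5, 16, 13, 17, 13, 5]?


[0:3]: 30
[1:4]: 46
[2:5]: 38
[3:6]: 39
[4:7]: 34
[5:8]: 46
[6:9]: 43
[7:10]: 35

Max: 46 at [1:4]


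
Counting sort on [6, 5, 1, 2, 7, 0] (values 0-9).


Input: [6, 5, 1, 2, 7, 0]
Counts: [1, 1, 1, 0, 0, 1, 1, 1, 0, 0]

Sorted: [0, 1, 2, 5, 6, 7]


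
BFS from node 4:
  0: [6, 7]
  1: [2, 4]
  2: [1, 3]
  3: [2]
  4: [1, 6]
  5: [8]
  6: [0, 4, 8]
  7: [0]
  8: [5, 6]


Visit 4, enqueue [1, 6]
Visit 1, enqueue [2]
Visit 6, enqueue [0, 8]
Visit 2, enqueue [3]
Visit 0, enqueue [7]
Visit 8, enqueue [5]
Visit 3, enqueue []
Visit 7, enqueue []
Visit 5, enqueue []

BFS order: [4, 1, 6, 2, 0, 8, 3, 7, 5]


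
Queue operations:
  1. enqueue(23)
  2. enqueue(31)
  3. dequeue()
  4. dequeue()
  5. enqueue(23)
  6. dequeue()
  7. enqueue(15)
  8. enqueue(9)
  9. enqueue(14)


enqueue(23) -> [23]
enqueue(31) -> [23, 31]
dequeue()->23, [31]
dequeue()->31, []
enqueue(23) -> [23]
dequeue()->23, []
enqueue(15) -> [15]
enqueue(9) -> [15, 9]
enqueue(14) -> [15, 9, 14]

Final queue: [15, 9, 14]


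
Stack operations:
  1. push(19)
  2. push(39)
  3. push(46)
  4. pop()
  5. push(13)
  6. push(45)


push(19) -> [19]
push(39) -> [19, 39]
push(46) -> [19, 39, 46]
pop()->46, [19, 39]
push(13) -> [19, 39, 13]
push(45) -> [19, 39, 13, 45]

Final stack: [19, 39, 13, 45]


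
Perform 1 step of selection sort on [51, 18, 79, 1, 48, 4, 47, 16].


Initial: [51, 18, 79, 1, 48, 4, 47, 16]
Step 1: min=1 at 3
  Swap: [1, 18, 79, 51, 48, 4, 47, 16]

After 1 step: [1, 18, 79, 51, 48, 4, 47, 16]


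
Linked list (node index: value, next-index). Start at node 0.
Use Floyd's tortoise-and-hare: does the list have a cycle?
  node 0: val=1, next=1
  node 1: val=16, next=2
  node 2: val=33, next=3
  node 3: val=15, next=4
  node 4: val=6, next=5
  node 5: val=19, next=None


Floyd's tortoise (slow, +1) and hare (fast, +2):
  init: slow=0, fast=0
  step 1: slow=1, fast=2
  step 2: slow=2, fast=4
  step 3: fast 4->5->None, no cycle

Cycle: no


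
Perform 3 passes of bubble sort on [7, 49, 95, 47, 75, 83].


Initial: [7, 49, 95, 47, 75, 83]
Pass 1: [7, 49, 47, 75, 83, 95] (3 swaps)
Pass 2: [7, 47, 49, 75, 83, 95] (1 swaps)
Pass 3: [7, 47, 49, 75, 83, 95] (0 swaps)

After 3 passes: [7, 47, 49, 75, 83, 95]


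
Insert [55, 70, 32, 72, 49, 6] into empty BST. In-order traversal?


Insert 55: root
Insert 70: R from 55
Insert 32: L from 55
Insert 72: R from 55 -> R from 70
Insert 49: L from 55 -> R from 32
Insert 6: L from 55 -> L from 32

In-order: [6, 32, 49, 55, 70, 72]


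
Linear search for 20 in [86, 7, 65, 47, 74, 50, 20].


i=0: 86!=20
i=1: 7!=20
i=2: 65!=20
i=3: 47!=20
i=4: 74!=20
i=5: 50!=20
i=6: 20==20 found!

Found at 6, 7 comps


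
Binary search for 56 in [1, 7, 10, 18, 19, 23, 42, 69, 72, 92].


Step 1: lo=0, hi=9, mid=4, val=19
Step 2: lo=5, hi=9, mid=7, val=69
Step 3: lo=5, hi=6, mid=5, val=23
Step 4: lo=6, hi=6, mid=6, val=42

Not found


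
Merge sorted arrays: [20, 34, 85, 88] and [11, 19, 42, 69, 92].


Take 11 from B
Take 19 from B
Take 20 from A
Take 34 from A
Take 42 from B
Take 69 from B
Take 85 from A
Take 88 from A

Merged: [11, 19, 20, 34, 42, 69, 85, 88, 92]


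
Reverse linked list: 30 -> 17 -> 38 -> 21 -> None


Step 1: curr=30, set curr.next=prev(None) | reversed so far: 30
Step 2: curr=17, set curr.next=prev(30) | reversed so far: 17 -> 30
Step 3: curr=38, set curr.next=prev(17) | reversed so far: 38 -> 17 -> 30
Step 4: curr=21, set curr.next=prev(38) | reversed so far: 21 -> 38 -> 17 -> 30

21 -> 38 -> 17 -> 30 -> None


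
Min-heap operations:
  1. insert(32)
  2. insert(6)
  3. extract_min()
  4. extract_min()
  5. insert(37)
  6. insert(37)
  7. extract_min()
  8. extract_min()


insert(32) -> [32]
insert(6) -> [6, 32]
extract_min()->6, [32]
extract_min()->32, []
insert(37) -> [37]
insert(37) -> [37, 37]
extract_min()->37, [37]
extract_min()->37, []

Final heap: []


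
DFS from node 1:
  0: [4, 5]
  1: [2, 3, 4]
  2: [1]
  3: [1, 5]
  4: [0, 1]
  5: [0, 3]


Visit 1, push [4, 3, 2]
Visit 2, push []
Visit 3, push [5]
Visit 5, push [0]
Visit 0, push [4]
Visit 4, push []

DFS order: [1, 2, 3, 5, 0, 4]


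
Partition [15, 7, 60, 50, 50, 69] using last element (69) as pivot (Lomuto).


Pivot: 69
  15 <= 69: advance i (no swap)
  7 <= 69: advance i (no swap)
  60 <= 69: advance i (no swap)
  50 <= 69: advance i (no swap)
  50 <= 69: advance i (no swap)
Place pivot at 5: [15, 7, 60, 50, 50, 69]

Partitioned: [15, 7, 60, 50, 50, 69]


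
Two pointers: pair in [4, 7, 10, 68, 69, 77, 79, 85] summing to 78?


lo=0(4)+hi=7(85)=89
lo=0(4)+hi=6(79)=83
lo=0(4)+hi=5(77)=81
lo=0(4)+hi=4(69)=73
lo=1(7)+hi=4(69)=76
lo=2(10)+hi=4(69)=79
lo=2(10)+hi=3(68)=78

Yes: 10+68=78


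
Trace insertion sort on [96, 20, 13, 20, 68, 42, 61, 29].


Initial: [96, 20, 13, 20, 68, 42, 61, 29]
Insert 20: [20, 96, 13, 20, 68, 42, 61, 29]
Insert 13: [13, 20, 96, 20, 68, 42, 61, 29]
Insert 20: [13, 20, 20, 96, 68, 42, 61, 29]
Insert 68: [13, 20, 20, 68, 96, 42, 61, 29]
Insert 42: [13, 20, 20, 42, 68, 96, 61, 29]
Insert 61: [13, 20, 20, 42, 61, 68, 96, 29]
Insert 29: [13, 20, 20, 29, 42, 61, 68, 96]

Sorted: [13, 20, 20, 29, 42, 61, 68, 96]


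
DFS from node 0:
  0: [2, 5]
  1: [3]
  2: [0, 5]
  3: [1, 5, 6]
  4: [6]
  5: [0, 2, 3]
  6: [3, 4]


Visit 0, push [5, 2]
Visit 2, push [5]
Visit 5, push [3]
Visit 3, push [6, 1]
Visit 1, push []
Visit 6, push [4]
Visit 4, push []

DFS order: [0, 2, 5, 3, 1, 6, 4]


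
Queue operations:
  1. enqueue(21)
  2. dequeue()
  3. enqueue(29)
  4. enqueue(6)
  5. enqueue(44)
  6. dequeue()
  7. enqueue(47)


enqueue(21) -> [21]
dequeue()->21, []
enqueue(29) -> [29]
enqueue(6) -> [29, 6]
enqueue(44) -> [29, 6, 44]
dequeue()->29, [6, 44]
enqueue(47) -> [6, 44, 47]

Final queue: [6, 44, 47]


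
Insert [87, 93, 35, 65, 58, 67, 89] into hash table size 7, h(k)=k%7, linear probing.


Insert 87: h=3 -> slot 3
Insert 93: h=2 -> slot 2
Insert 35: h=0 -> slot 0
Insert 65: h=2, 2 probes -> slot 4
Insert 58: h=2, 3 probes -> slot 5
Insert 67: h=4, 2 probes -> slot 6
Insert 89: h=5, 3 probes -> slot 1

Table: [35, 89, 93, 87, 65, 58, 67]


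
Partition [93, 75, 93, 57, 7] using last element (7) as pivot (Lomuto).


Pivot: 7
Place pivot at 0: [7, 75, 93, 57, 93]

Partitioned: [7, 75, 93, 57, 93]


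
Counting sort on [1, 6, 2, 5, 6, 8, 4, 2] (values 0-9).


Input: [1, 6, 2, 5, 6, 8, 4, 2]
Counts: [0, 1, 2, 0, 1, 1, 2, 0, 1, 0]

Sorted: [1, 2, 2, 4, 5, 6, 6, 8]


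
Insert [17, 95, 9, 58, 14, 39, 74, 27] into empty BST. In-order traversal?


Insert 17: root
Insert 95: R from 17
Insert 9: L from 17
Insert 58: R from 17 -> L from 95
Insert 14: L from 17 -> R from 9
Insert 39: R from 17 -> L from 95 -> L from 58
Insert 74: R from 17 -> L from 95 -> R from 58
Insert 27: R from 17 -> L from 95 -> L from 58 -> L from 39

In-order: [9, 14, 17, 27, 39, 58, 74, 95]


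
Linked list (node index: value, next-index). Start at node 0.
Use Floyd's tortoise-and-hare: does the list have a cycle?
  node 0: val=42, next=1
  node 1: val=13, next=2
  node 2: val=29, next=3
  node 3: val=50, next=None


Floyd's tortoise (slow, +1) and hare (fast, +2):
  init: slow=0, fast=0
  step 1: slow=1, fast=2
  step 2: fast 2->3->None, no cycle

Cycle: no


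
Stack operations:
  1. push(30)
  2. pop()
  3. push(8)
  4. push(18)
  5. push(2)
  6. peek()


push(30) -> [30]
pop()->30, []
push(8) -> [8]
push(18) -> [8, 18]
push(2) -> [8, 18, 2]
peek()->2

Final stack: [8, 18, 2]


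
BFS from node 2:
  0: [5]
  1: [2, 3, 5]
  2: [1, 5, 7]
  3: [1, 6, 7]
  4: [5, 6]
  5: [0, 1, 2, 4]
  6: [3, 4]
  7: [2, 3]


Visit 2, enqueue [1, 5, 7]
Visit 1, enqueue [3]
Visit 5, enqueue [0, 4]
Visit 7, enqueue []
Visit 3, enqueue [6]
Visit 0, enqueue []
Visit 4, enqueue []
Visit 6, enqueue []

BFS order: [2, 1, 5, 7, 3, 0, 4, 6]


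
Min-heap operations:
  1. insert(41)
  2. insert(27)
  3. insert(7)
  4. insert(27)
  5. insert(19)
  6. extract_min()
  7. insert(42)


insert(41) -> [41]
insert(27) -> [27, 41]
insert(7) -> [7, 41, 27]
insert(27) -> [7, 27, 27, 41]
insert(19) -> [7, 19, 27, 41, 27]
extract_min()->7, [19, 27, 27, 41]
insert(42) -> [19, 27, 27, 41, 42]

Final heap: [19, 27, 27, 41, 42]


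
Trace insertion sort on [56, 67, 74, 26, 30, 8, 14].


Initial: [56, 67, 74, 26, 30, 8, 14]
Insert 67: [56, 67, 74, 26, 30, 8, 14]
Insert 74: [56, 67, 74, 26, 30, 8, 14]
Insert 26: [26, 56, 67, 74, 30, 8, 14]
Insert 30: [26, 30, 56, 67, 74, 8, 14]
Insert 8: [8, 26, 30, 56, 67, 74, 14]
Insert 14: [8, 14, 26, 30, 56, 67, 74]

Sorted: [8, 14, 26, 30, 56, 67, 74]


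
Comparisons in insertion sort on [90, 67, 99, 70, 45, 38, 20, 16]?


Algorithm: insertion sort
Input: [90, 67, 99, 70, 45, 38, 20, 16]
Sorted: [16, 20, 38, 45, 67, 70, 90, 99]

27


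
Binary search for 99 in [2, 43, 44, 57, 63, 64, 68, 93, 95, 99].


Step 1: lo=0, hi=9, mid=4, val=63
Step 2: lo=5, hi=9, mid=7, val=93
Step 3: lo=8, hi=9, mid=8, val=95
Step 4: lo=9, hi=9, mid=9, val=99

Found at index 9


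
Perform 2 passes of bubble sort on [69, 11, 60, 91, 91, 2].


Initial: [69, 11, 60, 91, 91, 2]
Pass 1: [11, 60, 69, 91, 2, 91] (3 swaps)
Pass 2: [11, 60, 69, 2, 91, 91] (1 swaps)

After 2 passes: [11, 60, 69, 2, 91, 91]


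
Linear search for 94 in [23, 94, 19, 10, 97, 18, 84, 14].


i=0: 23!=94
i=1: 94==94 found!

Found at 1, 2 comps


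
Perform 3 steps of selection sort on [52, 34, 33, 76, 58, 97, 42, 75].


Initial: [52, 34, 33, 76, 58, 97, 42, 75]
Step 1: min=33 at 2
  Swap: [33, 34, 52, 76, 58, 97, 42, 75]
Step 2: min=34 at 1
  Swap: [33, 34, 52, 76, 58, 97, 42, 75]
Step 3: min=42 at 6
  Swap: [33, 34, 42, 76, 58, 97, 52, 75]

After 3 steps: [33, 34, 42, 76, 58, 97, 52, 75]


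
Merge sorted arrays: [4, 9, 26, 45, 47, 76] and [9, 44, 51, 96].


Take 4 from A
Take 9 from A
Take 9 from B
Take 26 from A
Take 44 from B
Take 45 from A
Take 47 from A
Take 51 from B
Take 76 from A

Merged: [4, 9, 9, 26, 44, 45, 47, 51, 76, 96]


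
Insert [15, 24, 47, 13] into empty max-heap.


Insert 15: [15]
Insert 24: [24, 15]
Insert 47: [47, 15, 24]
Insert 13: [47, 15, 24, 13]

Final heap: [47, 15, 24, 13]


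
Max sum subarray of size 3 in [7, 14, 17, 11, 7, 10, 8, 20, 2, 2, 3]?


[0:3]: 38
[1:4]: 42
[2:5]: 35
[3:6]: 28
[4:7]: 25
[5:8]: 38
[6:9]: 30
[7:10]: 24
[8:11]: 7

Max: 42 at [1:4]


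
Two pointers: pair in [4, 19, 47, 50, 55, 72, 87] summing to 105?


lo=0(4)+hi=6(87)=91
lo=1(19)+hi=6(87)=106
lo=1(19)+hi=5(72)=91
lo=2(47)+hi=5(72)=119
lo=2(47)+hi=4(55)=102
lo=3(50)+hi=4(55)=105

Yes: 50+55=105


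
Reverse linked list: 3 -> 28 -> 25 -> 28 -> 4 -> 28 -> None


Step 1: curr=3, set curr.next=prev(None) | reversed so far: 3
Step 2: curr=28, set curr.next=prev(3) | reversed so far: 28 -> 3
Step 3: curr=25, set curr.next=prev(28) | reversed so far: 25 -> 28 -> 3
Step 4: curr=28, set curr.next=prev(25) | reversed so far: 28 -> 25 -> 28 -> 3
Step 5: curr=4, set curr.next=prev(28) | reversed so far: 4 -> 28 -> 25 -> 28 -> 3
Step 6: curr=28, set curr.next=prev(4) | reversed so far: 28 -> 4 -> 28 -> 25 -> 28 -> 3

28 -> 4 -> 28 -> 25 -> 28 -> 3 -> None


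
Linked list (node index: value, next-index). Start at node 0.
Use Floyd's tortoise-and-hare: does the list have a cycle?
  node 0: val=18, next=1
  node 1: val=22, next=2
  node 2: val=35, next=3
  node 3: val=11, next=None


Floyd's tortoise (slow, +1) and hare (fast, +2):
  init: slow=0, fast=0
  step 1: slow=1, fast=2
  step 2: fast 2->3->None, no cycle

Cycle: no


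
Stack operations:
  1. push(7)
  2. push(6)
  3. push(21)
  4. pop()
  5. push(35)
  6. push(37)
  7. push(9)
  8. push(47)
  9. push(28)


push(7) -> [7]
push(6) -> [7, 6]
push(21) -> [7, 6, 21]
pop()->21, [7, 6]
push(35) -> [7, 6, 35]
push(37) -> [7, 6, 35, 37]
push(9) -> [7, 6, 35, 37, 9]
push(47) -> [7, 6, 35, 37, 9, 47]
push(28) -> [7, 6, 35, 37, 9, 47, 28]

Final stack: [7, 6, 35, 37, 9, 47, 28]


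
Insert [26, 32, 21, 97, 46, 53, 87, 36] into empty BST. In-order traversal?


Insert 26: root
Insert 32: R from 26
Insert 21: L from 26
Insert 97: R from 26 -> R from 32
Insert 46: R from 26 -> R from 32 -> L from 97
Insert 53: R from 26 -> R from 32 -> L from 97 -> R from 46
Insert 87: R from 26 -> R from 32 -> L from 97 -> R from 46 -> R from 53
Insert 36: R from 26 -> R from 32 -> L from 97 -> L from 46

In-order: [21, 26, 32, 36, 46, 53, 87, 97]


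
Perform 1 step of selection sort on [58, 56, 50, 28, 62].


Initial: [58, 56, 50, 28, 62]
Step 1: min=28 at 3
  Swap: [28, 56, 50, 58, 62]

After 1 step: [28, 56, 50, 58, 62]


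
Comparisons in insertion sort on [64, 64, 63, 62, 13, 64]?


Algorithm: insertion sort
Input: [64, 64, 63, 62, 13, 64]
Sorted: [13, 62, 63, 64, 64, 64]

11


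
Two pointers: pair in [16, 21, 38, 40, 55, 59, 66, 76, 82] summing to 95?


lo=0(16)+hi=8(82)=98
lo=0(16)+hi=7(76)=92
lo=1(21)+hi=7(76)=97
lo=1(21)+hi=6(66)=87
lo=2(38)+hi=6(66)=104
lo=2(38)+hi=5(59)=97
lo=2(38)+hi=4(55)=93
lo=3(40)+hi=4(55)=95

Yes: 40+55=95


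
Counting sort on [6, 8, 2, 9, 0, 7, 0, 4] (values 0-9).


Input: [6, 8, 2, 9, 0, 7, 0, 4]
Counts: [2, 0, 1, 0, 1, 0, 1, 1, 1, 1]

Sorted: [0, 0, 2, 4, 6, 7, 8, 9]


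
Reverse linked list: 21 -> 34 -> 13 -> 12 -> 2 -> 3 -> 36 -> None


Step 1: curr=21, set curr.next=prev(None) | reversed so far: 21
Step 2: curr=34, set curr.next=prev(21) | reversed so far: 34 -> 21
Step 3: curr=13, set curr.next=prev(34) | reversed so far: 13 -> 34 -> 21
Step 4: curr=12, set curr.next=prev(13) | reversed so far: 12 -> 13 -> 34 -> 21
Step 5: curr=2, set curr.next=prev(12) | reversed so far: 2 -> 12 -> 13 -> 34 -> 21
Step 6: curr=3, set curr.next=prev(2) | reversed so far: 3 -> 2 -> 12 -> 13 -> 34 -> 21
Step 7: curr=36, set curr.next=prev(3) | reversed so far: 36 -> 3 -> 2 -> 12 -> 13 -> 34 -> 21

36 -> 3 -> 2 -> 12 -> 13 -> 34 -> 21 -> None


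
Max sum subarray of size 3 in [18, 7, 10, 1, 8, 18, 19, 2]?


[0:3]: 35
[1:4]: 18
[2:5]: 19
[3:6]: 27
[4:7]: 45
[5:8]: 39

Max: 45 at [4:7]


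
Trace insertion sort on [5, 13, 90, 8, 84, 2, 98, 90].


Initial: [5, 13, 90, 8, 84, 2, 98, 90]
Insert 13: [5, 13, 90, 8, 84, 2, 98, 90]
Insert 90: [5, 13, 90, 8, 84, 2, 98, 90]
Insert 8: [5, 8, 13, 90, 84, 2, 98, 90]
Insert 84: [5, 8, 13, 84, 90, 2, 98, 90]
Insert 2: [2, 5, 8, 13, 84, 90, 98, 90]
Insert 98: [2, 5, 8, 13, 84, 90, 98, 90]
Insert 90: [2, 5, 8, 13, 84, 90, 90, 98]

Sorted: [2, 5, 8, 13, 84, 90, 90, 98]


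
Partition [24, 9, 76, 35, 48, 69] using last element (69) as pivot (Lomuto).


Pivot: 69
  24 <= 69: advance i (no swap)
  9 <= 69: advance i (no swap)
  35 <= 69: swap -> [24, 9, 35, 76, 48, 69]
  48 <= 69: swap -> [24, 9, 35, 48, 76, 69]
Place pivot at 4: [24, 9, 35, 48, 69, 76]

Partitioned: [24, 9, 35, 48, 69, 76]


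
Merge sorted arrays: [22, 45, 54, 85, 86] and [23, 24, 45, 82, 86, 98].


Take 22 from A
Take 23 from B
Take 24 from B
Take 45 from A
Take 45 from B
Take 54 from A
Take 82 from B
Take 85 from A
Take 86 from A

Merged: [22, 23, 24, 45, 45, 54, 82, 85, 86, 86, 98]


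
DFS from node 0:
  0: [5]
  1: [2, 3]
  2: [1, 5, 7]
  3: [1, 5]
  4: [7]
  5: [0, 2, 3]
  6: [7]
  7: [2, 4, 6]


Visit 0, push [5]
Visit 5, push [3, 2]
Visit 2, push [7, 1]
Visit 1, push [3]
Visit 3, push []
Visit 7, push [6, 4]
Visit 4, push []
Visit 6, push []

DFS order: [0, 5, 2, 1, 3, 7, 4, 6]


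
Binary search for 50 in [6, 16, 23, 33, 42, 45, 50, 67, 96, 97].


Step 1: lo=0, hi=9, mid=4, val=42
Step 2: lo=5, hi=9, mid=7, val=67
Step 3: lo=5, hi=6, mid=5, val=45
Step 4: lo=6, hi=6, mid=6, val=50

Found at index 6


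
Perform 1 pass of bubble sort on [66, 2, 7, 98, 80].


Initial: [66, 2, 7, 98, 80]
Pass 1: [2, 7, 66, 80, 98] (3 swaps)

After 1 pass: [2, 7, 66, 80, 98]


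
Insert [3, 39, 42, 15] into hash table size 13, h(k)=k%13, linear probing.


Insert 3: h=3 -> slot 3
Insert 39: h=0 -> slot 0
Insert 42: h=3, 1 probes -> slot 4
Insert 15: h=2 -> slot 2

Table: [39, None, 15, 3, 42, None, None, None, None, None, None, None, None]


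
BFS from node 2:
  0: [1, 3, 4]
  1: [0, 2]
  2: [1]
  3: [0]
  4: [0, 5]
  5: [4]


Visit 2, enqueue [1]
Visit 1, enqueue [0]
Visit 0, enqueue [3, 4]
Visit 3, enqueue []
Visit 4, enqueue [5]
Visit 5, enqueue []

BFS order: [2, 1, 0, 3, 4, 5]


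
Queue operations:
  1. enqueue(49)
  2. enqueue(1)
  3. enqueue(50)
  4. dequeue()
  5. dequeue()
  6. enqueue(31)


enqueue(49) -> [49]
enqueue(1) -> [49, 1]
enqueue(50) -> [49, 1, 50]
dequeue()->49, [1, 50]
dequeue()->1, [50]
enqueue(31) -> [50, 31]

Final queue: [50, 31]


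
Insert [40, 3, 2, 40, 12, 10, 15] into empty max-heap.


Insert 40: [40]
Insert 3: [40, 3]
Insert 2: [40, 3, 2]
Insert 40: [40, 40, 2, 3]
Insert 12: [40, 40, 2, 3, 12]
Insert 10: [40, 40, 10, 3, 12, 2]
Insert 15: [40, 40, 15, 3, 12, 2, 10]

Final heap: [40, 40, 15, 3, 12, 2, 10]


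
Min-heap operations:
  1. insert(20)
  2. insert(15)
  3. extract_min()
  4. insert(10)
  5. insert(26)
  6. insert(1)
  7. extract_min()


insert(20) -> [20]
insert(15) -> [15, 20]
extract_min()->15, [20]
insert(10) -> [10, 20]
insert(26) -> [10, 20, 26]
insert(1) -> [1, 10, 26, 20]
extract_min()->1, [10, 20, 26]

Final heap: [10, 20, 26]


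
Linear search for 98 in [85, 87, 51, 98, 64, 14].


i=0: 85!=98
i=1: 87!=98
i=2: 51!=98
i=3: 98==98 found!

Found at 3, 4 comps


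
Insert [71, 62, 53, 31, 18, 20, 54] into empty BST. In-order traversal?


Insert 71: root
Insert 62: L from 71
Insert 53: L from 71 -> L from 62
Insert 31: L from 71 -> L from 62 -> L from 53
Insert 18: L from 71 -> L from 62 -> L from 53 -> L from 31
Insert 20: L from 71 -> L from 62 -> L from 53 -> L from 31 -> R from 18
Insert 54: L from 71 -> L from 62 -> R from 53

In-order: [18, 20, 31, 53, 54, 62, 71]


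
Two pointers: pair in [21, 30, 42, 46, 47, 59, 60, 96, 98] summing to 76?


lo=0(21)+hi=8(98)=119
lo=0(21)+hi=7(96)=117
lo=0(21)+hi=6(60)=81
lo=0(21)+hi=5(59)=80
lo=0(21)+hi=4(47)=68
lo=1(30)+hi=4(47)=77
lo=1(30)+hi=3(46)=76

Yes: 30+46=76


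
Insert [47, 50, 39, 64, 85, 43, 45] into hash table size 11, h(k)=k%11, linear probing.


Insert 47: h=3 -> slot 3
Insert 50: h=6 -> slot 6
Insert 39: h=6, 1 probes -> slot 7
Insert 64: h=9 -> slot 9
Insert 85: h=8 -> slot 8
Insert 43: h=10 -> slot 10
Insert 45: h=1 -> slot 1

Table: [None, 45, None, 47, None, None, 50, 39, 85, 64, 43]


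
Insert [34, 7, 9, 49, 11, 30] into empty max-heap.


Insert 34: [34]
Insert 7: [34, 7]
Insert 9: [34, 7, 9]
Insert 49: [49, 34, 9, 7]
Insert 11: [49, 34, 9, 7, 11]
Insert 30: [49, 34, 30, 7, 11, 9]

Final heap: [49, 34, 30, 7, 11, 9]


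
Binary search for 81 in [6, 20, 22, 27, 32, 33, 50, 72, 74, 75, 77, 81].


Step 1: lo=0, hi=11, mid=5, val=33
Step 2: lo=6, hi=11, mid=8, val=74
Step 3: lo=9, hi=11, mid=10, val=77
Step 4: lo=11, hi=11, mid=11, val=81

Found at index 11


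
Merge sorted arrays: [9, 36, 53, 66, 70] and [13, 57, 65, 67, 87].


Take 9 from A
Take 13 from B
Take 36 from A
Take 53 from A
Take 57 from B
Take 65 from B
Take 66 from A
Take 67 from B
Take 70 from A

Merged: [9, 13, 36, 53, 57, 65, 66, 67, 70, 87]


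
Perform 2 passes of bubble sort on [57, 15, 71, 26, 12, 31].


Initial: [57, 15, 71, 26, 12, 31]
Pass 1: [15, 57, 26, 12, 31, 71] (4 swaps)
Pass 2: [15, 26, 12, 31, 57, 71] (3 swaps)

After 2 passes: [15, 26, 12, 31, 57, 71]


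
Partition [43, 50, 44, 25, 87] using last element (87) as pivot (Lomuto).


Pivot: 87
  43 <= 87: advance i (no swap)
  50 <= 87: advance i (no swap)
  44 <= 87: advance i (no swap)
  25 <= 87: advance i (no swap)
Place pivot at 4: [43, 50, 44, 25, 87]

Partitioned: [43, 50, 44, 25, 87]


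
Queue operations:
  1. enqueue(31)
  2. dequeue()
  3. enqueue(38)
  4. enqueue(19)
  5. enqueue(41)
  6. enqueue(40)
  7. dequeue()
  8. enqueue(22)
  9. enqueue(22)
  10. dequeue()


enqueue(31) -> [31]
dequeue()->31, []
enqueue(38) -> [38]
enqueue(19) -> [38, 19]
enqueue(41) -> [38, 19, 41]
enqueue(40) -> [38, 19, 41, 40]
dequeue()->38, [19, 41, 40]
enqueue(22) -> [19, 41, 40, 22]
enqueue(22) -> [19, 41, 40, 22, 22]
dequeue()->19, [41, 40, 22, 22]

Final queue: [41, 40, 22, 22]


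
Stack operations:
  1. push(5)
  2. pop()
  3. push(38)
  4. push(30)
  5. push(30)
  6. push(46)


push(5) -> [5]
pop()->5, []
push(38) -> [38]
push(30) -> [38, 30]
push(30) -> [38, 30, 30]
push(46) -> [38, 30, 30, 46]

Final stack: [38, 30, 30, 46]


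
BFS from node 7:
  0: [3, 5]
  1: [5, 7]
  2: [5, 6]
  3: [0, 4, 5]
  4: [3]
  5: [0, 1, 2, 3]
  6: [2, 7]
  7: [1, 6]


Visit 7, enqueue [1, 6]
Visit 1, enqueue [5]
Visit 6, enqueue [2]
Visit 5, enqueue [0, 3]
Visit 2, enqueue []
Visit 0, enqueue []
Visit 3, enqueue [4]
Visit 4, enqueue []

BFS order: [7, 1, 6, 5, 2, 0, 3, 4]


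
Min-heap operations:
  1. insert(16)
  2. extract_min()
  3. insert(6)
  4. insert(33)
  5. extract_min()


insert(16) -> [16]
extract_min()->16, []
insert(6) -> [6]
insert(33) -> [6, 33]
extract_min()->6, [33]

Final heap: [33]


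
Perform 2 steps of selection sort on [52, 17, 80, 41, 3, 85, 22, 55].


Initial: [52, 17, 80, 41, 3, 85, 22, 55]
Step 1: min=3 at 4
  Swap: [3, 17, 80, 41, 52, 85, 22, 55]
Step 2: min=17 at 1
  Swap: [3, 17, 80, 41, 52, 85, 22, 55]

After 2 steps: [3, 17, 80, 41, 52, 85, 22, 55]


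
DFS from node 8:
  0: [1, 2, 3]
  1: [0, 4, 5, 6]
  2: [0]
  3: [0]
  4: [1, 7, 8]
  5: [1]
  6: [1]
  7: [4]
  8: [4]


Visit 8, push [4]
Visit 4, push [7, 1]
Visit 1, push [6, 5, 0]
Visit 0, push [3, 2]
Visit 2, push []
Visit 3, push []
Visit 5, push []
Visit 6, push []
Visit 7, push []

DFS order: [8, 4, 1, 0, 2, 3, 5, 6, 7]


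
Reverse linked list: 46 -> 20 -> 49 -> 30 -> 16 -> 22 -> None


Step 1: curr=46, set curr.next=prev(None) | reversed so far: 46
Step 2: curr=20, set curr.next=prev(46) | reversed so far: 20 -> 46
Step 3: curr=49, set curr.next=prev(20) | reversed so far: 49 -> 20 -> 46
Step 4: curr=30, set curr.next=prev(49) | reversed so far: 30 -> 49 -> 20 -> 46
Step 5: curr=16, set curr.next=prev(30) | reversed so far: 16 -> 30 -> 49 -> 20 -> 46
Step 6: curr=22, set curr.next=prev(16) | reversed so far: 22 -> 16 -> 30 -> 49 -> 20 -> 46

22 -> 16 -> 30 -> 49 -> 20 -> 46 -> None


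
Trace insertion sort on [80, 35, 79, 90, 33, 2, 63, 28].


Initial: [80, 35, 79, 90, 33, 2, 63, 28]
Insert 35: [35, 80, 79, 90, 33, 2, 63, 28]
Insert 79: [35, 79, 80, 90, 33, 2, 63, 28]
Insert 90: [35, 79, 80, 90, 33, 2, 63, 28]
Insert 33: [33, 35, 79, 80, 90, 2, 63, 28]
Insert 2: [2, 33, 35, 79, 80, 90, 63, 28]
Insert 63: [2, 33, 35, 63, 79, 80, 90, 28]
Insert 28: [2, 28, 33, 35, 63, 79, 80, 90]

Sorted: [2, 28, 33, 35, 63, 79, 80, 90]


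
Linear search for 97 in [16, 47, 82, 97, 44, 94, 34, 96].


i=0: 16!=97
i=1: 47!=97
i=2: 82!=97
i=3: 97==97 found!

Found at 3, 4 comps


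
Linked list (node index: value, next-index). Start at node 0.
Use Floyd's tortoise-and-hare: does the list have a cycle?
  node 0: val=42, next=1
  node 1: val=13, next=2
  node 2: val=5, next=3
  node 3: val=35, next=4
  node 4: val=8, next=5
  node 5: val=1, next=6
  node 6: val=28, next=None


Floyd's tortoise (slow, +1) and hare (fast, +2):
  init: slow=0, fast=0
  step 1: slow=1, fast=2
  step 2: slow=2, fast=4
  step 3: slow=3, fast=6
  step 4: fast -> None, no cycle

Cycle: no


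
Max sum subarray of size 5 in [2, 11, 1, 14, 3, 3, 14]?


[0:5]: 31
[1:6]: 32
[2:7]: 35

Max: 35 at [2:7]


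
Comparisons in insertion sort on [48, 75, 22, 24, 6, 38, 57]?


Algorithm: insertion sort
Input: [48, 75, 22, 24, 6, 38, 57]
Sorted: [6, 22, 24, 38, 48, 57, 75]

15


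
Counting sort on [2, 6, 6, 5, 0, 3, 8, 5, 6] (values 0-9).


Input: [2, 6, 6, 5, 0, 3, 8, 5, 6]
Counts: [1, 0, 1, 1, 0, 2, 3, 0, 1, 0]

Sorted: [0, 2, 3, 5, 5, 6, 6, 6, 8]


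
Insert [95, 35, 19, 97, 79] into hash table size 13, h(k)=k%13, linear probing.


Insert 95: h=4 -> slot 4
Insert 35: h=9 -> slot 9
Insert 19: h=6 -> slot 6
Insert 97: h=6, 1 probes -> slot 7
Insert 79: h=1 -> slot 1

Table: [None, 79, None, None, 95, None, 19, 97, None, 35, None, None, None]


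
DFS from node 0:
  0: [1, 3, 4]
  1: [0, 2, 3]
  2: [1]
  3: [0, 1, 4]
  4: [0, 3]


Visit 0, push [4, 3, 1]
Visit 1, push [3, 2]
Visit 2, push []
Visit 3, push [4]
Visit 4, push []

DFS order: [0, 1, 2, 3, 4]


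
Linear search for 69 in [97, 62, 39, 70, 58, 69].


i=0: 97!=69
i=1: 62!=69
i=2: 39!=69
i=3: 70!=69
i=4: 58!=69
i=5: 69==69 found!

Found at 5, 6 comps


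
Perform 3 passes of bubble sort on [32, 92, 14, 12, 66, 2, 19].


Initial: [32, 92, 14, 12, 66, 2, 19]
Pass 1: [32, 14, 12, 66, 2, 19, 92] (5 swaps)
Pass 2: [14, 12, 32, 2, 19, 66, 92] (4 swaps)
Pass 3: [12, 14, 2, 19, 32, 66, 92] (3 swaps)

After 3 passes: [12, 14, 2, 19, 32, 66, 92]


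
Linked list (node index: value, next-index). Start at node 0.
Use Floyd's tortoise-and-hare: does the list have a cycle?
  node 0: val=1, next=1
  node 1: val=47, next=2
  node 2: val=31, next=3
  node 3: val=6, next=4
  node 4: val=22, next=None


Floyd's tortoise (slow, +1) and hare (fast, +2):
  init: slow=0, fast=0
  step 1: slow=1, fast=2
  step 2: slow=2, fast=4
  step 3: fast -> None, no cycle

Cycle: no


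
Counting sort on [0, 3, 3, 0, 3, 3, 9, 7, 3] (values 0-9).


Input: [0, 3, 3, 0, 3, 3, 9, 7, 3]
Counts: [2, 0, 0, 5, 0, 0, 0, 1, 0, 1]

Sorted: [0, 0, 3, 3, 3, 3, 3, 7, 9]


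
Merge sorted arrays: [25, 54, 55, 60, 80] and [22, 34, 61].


Take 22 from B
Take 25 from A
Take 34 from B
Take 54 from A
Take 55 from A
Take 60 from A
Take 61 from B

Merged: [22, 25, 34, 54, 55, 60, 61, 80]
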